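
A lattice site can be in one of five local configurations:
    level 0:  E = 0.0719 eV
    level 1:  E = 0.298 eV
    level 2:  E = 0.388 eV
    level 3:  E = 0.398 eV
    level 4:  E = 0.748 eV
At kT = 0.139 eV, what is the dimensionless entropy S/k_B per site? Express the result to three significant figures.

0.920

Eᵢ/kT = 0.51727, 2.1439, 2.7914, 2.8633, 5.3813.
Z = Σ e^(−Eᵢ/kT) = e^(−0.51727) + e^(−2.1439) + e^(−2.7914) + e^(−2.8633) + e^(−5.3813) = 0.59615 + 0.11720 + 0.061335 + 0.057080 + 0.0046018 = 0.83637.
⟨E⟩ = Σ EᵢPᵢ = 0.15274 eV.
S/k_B = ln Z + ⟨E⟩/kT = ln(0.83637) + 0.15274/0.139 = -0.17868 + 1.0988 = 0.920.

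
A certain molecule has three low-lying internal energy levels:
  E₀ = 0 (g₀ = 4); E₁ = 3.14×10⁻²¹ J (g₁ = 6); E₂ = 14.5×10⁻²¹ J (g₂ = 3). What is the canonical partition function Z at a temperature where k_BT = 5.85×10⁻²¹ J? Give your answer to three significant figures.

Z = 7.76

Eᵢ/kT = 0, 0.53675, 2.4786.
Z = Σ gᵢe^(−Eᵢ/kT) = 4·e^(−0) + 6·e^(−0.53675) + 3·e^(−2.4786) = 4.0000 + 3.5079 + 0.25158 = 7.7595.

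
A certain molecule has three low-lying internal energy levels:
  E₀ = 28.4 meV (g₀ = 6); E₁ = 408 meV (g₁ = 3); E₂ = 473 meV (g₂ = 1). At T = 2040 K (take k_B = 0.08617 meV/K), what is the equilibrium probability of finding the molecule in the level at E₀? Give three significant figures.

k_BT = 0.08617 × 2040 K = 175.79 meV.
Eᵢ/kT = 0.16156, 2.3210, 2.6907.
Z = Σ gᵢe^(−Eᵢ/kT) = 6·e^(−0.16156) + 3·e^(−2.3210) + 1·e^(−2.6907) = 5.1049 + 0.29453 + 0.067833 = 5.4673.
P₀ = g₀ e^(−E₀/kT) / Z = 5.1049/5.4673 = 0.934.

0.934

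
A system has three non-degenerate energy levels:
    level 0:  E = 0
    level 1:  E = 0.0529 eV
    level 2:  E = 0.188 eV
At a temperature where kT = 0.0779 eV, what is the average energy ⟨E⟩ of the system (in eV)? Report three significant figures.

Eᵢ/kT = 0, 0.67908, 2.4134.
Z = Σ e^(−Eᵢ/kT) = e^(−0) + e^(−0.67908) + e^(−2.4134) = 1.0000 + 0.50708 + 0.089510 = 1.5966.
⟨E⟩ = Σ Eᵢ e^(−Eᵢ/kT) / Z = (0·1.0000 + 0.0529·0.50708 + 0.188·0.089510) / 1.5966 = 0.0273 eV.

0.0273 eV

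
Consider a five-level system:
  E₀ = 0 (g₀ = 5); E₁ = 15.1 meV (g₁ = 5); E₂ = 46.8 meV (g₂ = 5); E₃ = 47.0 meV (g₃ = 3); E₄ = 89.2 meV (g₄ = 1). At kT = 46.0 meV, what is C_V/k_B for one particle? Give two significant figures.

Eᵢ/kT = 0, 0.3283, 1.017, 1.022, 1.939.
Z = Σ gᵢe^(−Eᵢ/kT) = 5·e^(−0) + 5·e^(−0.3283) + 5·e^(−1.017) + 3·e^(−1.022) + 1·e^(−1.939) = 5.000 + 3.601 + 1.808 + 1.080 + 0.1438 = 11.63.
⟨E⟩ = 17.42 meV, ⟨E²⟩ = 714.6 meV².
C_V/k_B = (⟨E²⟩ − ⟨E⟩²)/(kT)² = (714.6 − 303.5)/2116 = 0.19.

0.19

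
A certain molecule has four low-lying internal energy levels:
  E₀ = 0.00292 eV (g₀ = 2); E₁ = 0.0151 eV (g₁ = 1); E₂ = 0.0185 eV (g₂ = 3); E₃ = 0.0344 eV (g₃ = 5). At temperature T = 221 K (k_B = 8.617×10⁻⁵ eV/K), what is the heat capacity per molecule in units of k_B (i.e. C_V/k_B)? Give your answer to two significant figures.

0.38

k_BT = 8.617×10⁻⁵ × 221 K = 0.01904 eV.
Eᵢ/kT = 0.1534, 0.7931, 0.9716, 1.807.
Z = Σ gᵢe^(−Eᵢ/kT) = 2·e^(−0.1534) + 1·e^(−0.7931) + 3·e^(−0.9716) + 5·e^(−1.807) = 1.716 + 0.4524 + 1.135 + 0.8207 = 4.124.
⟨E⟩ = 0.01481 eV, ⟨E²⟩ = 0.0003582 eV².
C_V/k_B = (⟨E²⟩ − ⟨E⟩²)/(kT)² = (0.0003582 − 0.0002193)/0.0003625 = 0.38.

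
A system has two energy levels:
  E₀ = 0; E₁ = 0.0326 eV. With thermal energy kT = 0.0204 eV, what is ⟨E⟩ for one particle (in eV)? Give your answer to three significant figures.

Eᵢ/kT = 0, 1.5980.
Z = Σ e^(−Eᵢ/kT) = e^(−0) + e^(−1.5980) = 1.0000 + 0.20230 = 1.2023.
⟨E⟩ = Σ Eᵢ e^(−Eᵢ/kT) / Z = (0·1.0000 + 0.0326·0.20230) / 1.2023 = 0.00549 eV.

0.00549 eV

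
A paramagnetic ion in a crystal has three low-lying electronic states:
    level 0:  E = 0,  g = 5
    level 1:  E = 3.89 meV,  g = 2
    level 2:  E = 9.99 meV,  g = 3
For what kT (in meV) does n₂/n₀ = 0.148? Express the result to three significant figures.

7.14 meV

n₂/n₀ = (g₂/g₀) exp[−(E₂−E₀)/kT] = 0.148.
⇒ (E₂−E₀)/kT = ln((3/5)/0.148) = ln(4.0541) = 1.3997.
kT = 9.99 meV / 1.3997 = 7.14 meV.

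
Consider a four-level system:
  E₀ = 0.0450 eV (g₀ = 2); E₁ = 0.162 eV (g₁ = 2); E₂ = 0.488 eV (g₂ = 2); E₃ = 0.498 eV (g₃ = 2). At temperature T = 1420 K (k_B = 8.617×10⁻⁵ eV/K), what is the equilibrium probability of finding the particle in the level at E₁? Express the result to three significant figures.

0.268

k_BT = 8.617×10⁻⁵ × 1420 K = 0.12236 eV.
Eᵢ/kT = 0.36777, 1.3240, 3.9882, 4.0700.
Z = Σ gᵢe^(−Eᵢ/kT) = 2·e^(−0.36777) + 2·e^(−1.3240) + 2·e^(−3.9882) + 2·e^(−4.0700) = 1.3846 + 0.53214 + 0.037066 + 0.034155 = 1.9880.
P₁ = g₁ e^(−E₁/kT) / Z = 0.53214/1.9880 = 0.268.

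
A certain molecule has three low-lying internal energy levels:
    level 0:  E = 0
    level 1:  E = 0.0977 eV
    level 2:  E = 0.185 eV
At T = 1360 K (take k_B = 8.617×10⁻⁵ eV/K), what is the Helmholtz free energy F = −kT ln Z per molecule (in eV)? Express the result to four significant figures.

-0.05802 eV

k_BT = 8.617×10⁻⁵ × 1360 K = 0.117191 eV.
Eᵢ/kT = 0, 0.833682, 1.57862.
Z = Σ e^(−Eᵢ/kT) = e^(−0) + e^(−0.833682) + e^(−1.57862) = 1.00000 + 0.434447 + 0.206260 = 1.64071.
F = −kT ln Z = −0.117191 × ln(1.64071) = −0.117191 × 0.495129 = -0.05802 eV.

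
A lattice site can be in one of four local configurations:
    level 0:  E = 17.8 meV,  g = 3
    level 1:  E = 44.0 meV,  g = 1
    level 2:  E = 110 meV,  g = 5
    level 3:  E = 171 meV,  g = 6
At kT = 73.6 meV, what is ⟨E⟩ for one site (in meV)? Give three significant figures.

Eᵢ/kT = 0.24185, 0.59783, 1.4946, 2.3234.
Z = Σ gᵢe^(−Eᵢ/kT) = 3·e^(−0.24185) + 1·e^(−0.59783) + 5·e^(−1.4946) + 6·e^(−2.3234) = 2.3555 + 0.55000 + 1.1217 + 0.58764 = 4.6148.
⟨E⟩ = Σ Eᵢ gᵢe^(−Eᵢ/kT) / Z = (17.8·2.3555 + 44.0·0.55000 + 110·1.1217 + 171·0.58764) / 4.6148 = 62.8 meV.

62.8 meV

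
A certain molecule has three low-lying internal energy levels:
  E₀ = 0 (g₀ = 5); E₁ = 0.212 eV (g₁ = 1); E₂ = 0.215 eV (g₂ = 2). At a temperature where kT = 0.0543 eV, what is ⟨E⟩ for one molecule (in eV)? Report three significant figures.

0.00247 eV

Eᵢ/kT = 0, 3.9042, 3.9595.
Z = Σ gᵢe^(−Eᵢ/kT) = 5·e^(−0) + 1·e^(−3.9042) + 2·e^(−3.9595) = 5.0000 + 0.020157 + 0.038145 = 5.0583.
⟨E⟩ = Σ Eᵢ gᵢe^(−Eᵢ/kT) / Z = (0·5.0000 + 0.212·0.020157 + 0.215·0.038145) / 5.0583 = 0.00247 eV.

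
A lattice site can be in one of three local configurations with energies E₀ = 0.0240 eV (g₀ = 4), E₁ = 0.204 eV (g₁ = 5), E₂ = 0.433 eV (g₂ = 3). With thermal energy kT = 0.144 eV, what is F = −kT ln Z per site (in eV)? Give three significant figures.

-0.224 eV

Eᵢ/kT = 0.16667, 1.4167, 3.0069.
Z = Σ gᵢe^(−Eᵢ/kT) = 4·e^(−0.16667) + 5·e^(−1.4167) + 3·e^(−3.0069) = 3.3859 + 1.2126 + 0.14833 = 4.7468.
F = −kT ln Z = −0.144 × ln(4.7468) = −0.144 × 1.5575 = -0.224 eV.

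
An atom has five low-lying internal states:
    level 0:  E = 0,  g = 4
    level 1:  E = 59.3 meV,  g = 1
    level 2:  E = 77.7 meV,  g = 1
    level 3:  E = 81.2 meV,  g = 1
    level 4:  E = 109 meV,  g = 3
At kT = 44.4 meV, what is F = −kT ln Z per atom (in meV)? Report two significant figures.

Eᵢ/kT = 0, 1.336, 1.750, 1.829, 2.455.
Z = Σ gᵢe^(−Eᵢ/kT) = 4·e^(−0) + 1·e^(−1.336) + 1·e^(−1.750) + 1·e^(−1.829) + 3·e^(−2.455) = 4.000 + 0.2629 + 0.1738 + 0.1606 + 0.2576 = 4.855.
F = −kT ln Z = −44.4 × ln(4.855) = −44.4 × 1.580 = -70 meV.

-70 meV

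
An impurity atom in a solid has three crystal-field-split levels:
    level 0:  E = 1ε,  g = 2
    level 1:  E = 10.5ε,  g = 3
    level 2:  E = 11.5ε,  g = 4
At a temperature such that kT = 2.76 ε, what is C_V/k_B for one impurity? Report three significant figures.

1.02

Eᵢ/kT = 0.36232, 3.8043, 4.1667.
Z = Σ gᵢe^(−Eᵢ/kT) = 2·e^(−0.36232) + 3·e^(−3.8043) + 4·e^(−4.1667) = 1.3921 + 0.066824 + 0.062013 = 1.5209.
⟨E⟩ = 1.8456 ε, ⟨E²⟩ = 11.152 ε².
C_V/k_B = (⟨E²⟩ − ⟨E⟩²)/(kT)² = (11.152 − 3.4062)/7.6176 = 1.02.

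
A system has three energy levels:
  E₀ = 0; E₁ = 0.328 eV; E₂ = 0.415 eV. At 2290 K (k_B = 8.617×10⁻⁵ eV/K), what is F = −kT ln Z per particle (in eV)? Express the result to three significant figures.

-0.0536 eV

k_BT = 8.617×10⁻⁵ × 2290 K = 0.19733 eV.
Eᵢ/kT = 0, 1.6622, 2.1031.
Z = Σ e^(−Eᵢ/kT) = e^(−0) + e^(−1.6622) + e^(−2.1031) = 1.0000 + 0.18972 + 0.12208 = 1.3118.
F = −kT ln Z = −0.19733 × ln(1.3118) = −0.19733 × 0.27140 = -0.0536 eV.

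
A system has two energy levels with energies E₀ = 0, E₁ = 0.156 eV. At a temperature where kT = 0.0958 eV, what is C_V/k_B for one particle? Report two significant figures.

Eᵢ/kT = 0, 1.628.
Z = Σ e^(−Eᵢ/kT) = e^(−0) + e^(−1.628) = 1.000 + 0.1963 = 1.196.
⟨E⟩ = 0.02560 eV, ⟨E²⟩ = 0.003994 eV².
C_V/k_B = (⟨E²⟩ − ⟨E⟩²)/(kT)² = (0.003994 − 0.0006554)/0.009178 = 0.36.

0.36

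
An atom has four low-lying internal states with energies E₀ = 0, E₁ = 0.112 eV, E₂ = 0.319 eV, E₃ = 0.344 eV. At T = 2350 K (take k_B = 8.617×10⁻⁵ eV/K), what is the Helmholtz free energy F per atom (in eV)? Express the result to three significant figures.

k_BT = 8.617×10⁻⁵ × 2350 K = 0.20250 eV.
Eᵢ/kT = 0, 0.55309, 1.5753, 1.6988.
Z = Σ e^(−Eᵢ/kT) = e^(−0) + e^(−0.55309) + e^(−1.5753) + e^(−1.6988) = 1.0000 + 0.57517 + 0.20695 + 0.18290 = 1.9650.
F = −kT ln Z = −0.20250 × ln(1.9650) = −0.20250 × 0.67549 = -0.137 eV.

-0.137 eV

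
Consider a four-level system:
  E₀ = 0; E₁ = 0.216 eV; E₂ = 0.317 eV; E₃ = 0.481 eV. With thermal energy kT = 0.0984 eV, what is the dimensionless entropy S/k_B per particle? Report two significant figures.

Eᵢ/kT = 0, 2.195, 3.222, 4.888.
Z = Σ e^(−Eᵢ/kT) = e^(−0) + e^(−2.195) + e^(−3.222) + e^(−4.888) = 1.000 + 0.1114 + 0.03988 + 0.007536 = 1.159.
⟨E⟩ = Σ EᵢPᵢ = 0.03480 eV.
S/k_B = ln Z + ⟨E⟩/kT = ln(1.159) + 0.03480/0.0984 = 0.1476 + 0.3537 = 0.50.

0.50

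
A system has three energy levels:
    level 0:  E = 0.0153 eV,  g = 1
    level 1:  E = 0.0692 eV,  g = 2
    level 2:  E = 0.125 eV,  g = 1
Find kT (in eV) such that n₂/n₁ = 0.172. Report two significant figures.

n₂/n₁ = (g₂/g₁) exp[−(E₂−E₁)/kT] = 0.172.
⇒ (E₂−E₁)/kT = ln((1/2)/0.172) = ln(2.907) = 1.067.
kT = 0.0558 eV / 1.067 = 0.052 eV.

0.052 eV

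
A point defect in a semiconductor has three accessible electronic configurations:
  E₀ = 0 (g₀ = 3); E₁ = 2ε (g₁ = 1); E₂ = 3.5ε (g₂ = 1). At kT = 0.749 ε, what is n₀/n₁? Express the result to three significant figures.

n₀/n₁ = (g₀/g₁) exp[−(E₀−E₁)/kT] = (3/1) × exp(−(-2ε)/(0.749ε)) = (3/1) × exp(2.6702) = 43.3.

43.3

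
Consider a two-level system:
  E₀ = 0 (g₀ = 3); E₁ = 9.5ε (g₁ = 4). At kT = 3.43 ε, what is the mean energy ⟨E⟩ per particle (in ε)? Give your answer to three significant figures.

0.733 ε

Eᵢ/kT = 0, 2.7697.
Z = Σ gᵢe^(−Eᵢ/kT) = 3·e^(−0) + 4·e^(−2.7697) = 3.0000 + 0.25072 = 3.2507.
⟨E⟩ = Σ Eᵢ gᵢe^(−Eᵢ/kT) / Z = (0·3.0000 + 9.5·0.25072) / 3.2507 = 0.733 ε.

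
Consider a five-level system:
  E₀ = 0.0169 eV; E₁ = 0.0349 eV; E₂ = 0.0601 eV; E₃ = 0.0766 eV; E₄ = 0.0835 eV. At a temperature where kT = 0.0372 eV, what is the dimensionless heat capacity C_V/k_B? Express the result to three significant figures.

0.393

Eᵢ/kT = 0.45430, 0.93817, 1.6156, 2.0591, 2.2446.
Z = Σ e^(−Eᵢ/kT) = e^(−0.45430) + e^(−0.93817) + e^(−1.6156) + e^(−2.0591) + e^(−2.2446) = 0.63489 + 0.39134 + 0.19877 + 0.12757 + 0.10597 = 1.4585.
⟨E⟩ = 0.037678 eV, ⟨E²⟩ = 0.0019632 eV².
C_V/k_B = (⟨E²⟩ − ⟨E⟩²)/(kT)² = (0.0019632 − 0.0014196)/0.0013838 = 0.393.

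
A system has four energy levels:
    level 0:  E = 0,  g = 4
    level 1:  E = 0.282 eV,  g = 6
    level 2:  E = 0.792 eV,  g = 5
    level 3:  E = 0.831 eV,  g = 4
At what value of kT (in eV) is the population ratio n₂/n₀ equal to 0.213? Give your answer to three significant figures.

n₂/n₀ = (g₂/g₀) exp[−(E₂−E₀)/kT] = 0.213.
⇒ (E₂−E₀)/kT = ln((5/4)/0.213) = ln(5.8685) = 1.7696.
kT = 0.792 eV / 1.7696 = 0.448 eV.

0.448 eV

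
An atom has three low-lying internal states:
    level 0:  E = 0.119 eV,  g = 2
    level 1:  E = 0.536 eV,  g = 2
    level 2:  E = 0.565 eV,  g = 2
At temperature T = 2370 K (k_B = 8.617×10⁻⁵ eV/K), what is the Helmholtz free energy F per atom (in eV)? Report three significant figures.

k_BT = 8.617×10⁻⁵ × 2370 K = 0.20422 eV.
Eᵢ/kT = 0.58270, 2.6246, 2.7666.
Z = Σ gᵢe^(−Eᵢ/kT) = 2·e^(−0.58270) + 2·e^(−2.6246) + 2·e^(−2.7666) = 1.1168 + 0.14494 + 0.12575 = 1.3875.
F = −kT ln Z = −0.20422 × ln(1.3875) = −0.20422 × 0.32750 = -0.0669 eV.

-0.0669 eV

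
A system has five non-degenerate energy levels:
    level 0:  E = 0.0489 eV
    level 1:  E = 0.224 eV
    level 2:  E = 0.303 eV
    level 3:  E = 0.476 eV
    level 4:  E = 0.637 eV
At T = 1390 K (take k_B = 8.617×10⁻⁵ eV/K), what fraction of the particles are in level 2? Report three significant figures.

k_BT = 8.617×10⁻⁵ × 1390 K = 0.11978 eV.
Eᵢ/kT = 0.40825, 1.8701, 2.5296, 3.9740, 5.3181.
Z = Σ e^(−Eᵢ/kT) = e^(−0.40825) + e^(−1.8701) + e^(−2.5296) + e^(−3.9740) + e^(−5.3181) = 0.66481 + 0.15411 + 0.079691 + 0.018798 + 0.0049021 = 0.92231.
P₂ = e^(−E₂/kT) / Z = 0.079691/0.92231 = 0.0864.

0.0864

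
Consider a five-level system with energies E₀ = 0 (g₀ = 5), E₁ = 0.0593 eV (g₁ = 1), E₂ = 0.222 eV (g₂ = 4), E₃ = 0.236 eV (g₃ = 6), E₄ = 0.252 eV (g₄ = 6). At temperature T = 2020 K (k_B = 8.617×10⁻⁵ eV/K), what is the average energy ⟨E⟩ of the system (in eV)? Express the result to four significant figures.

0.1033 eV

k_BT = 8.617×10⁻⁵ × 2020 K = 0.174063 eV.
Eᵢ/kT = 0, 0.340681, 1.27540, 1.35583, 1.44775.
Z = Σ gᵢe^(−Eᵢ/kT) = 5·e^(−0) + 1·e^(−0.340681) + 4·e^(−1.27540) + 6·e^(−1.35583) + 6·e^(−1.44775) = 5.00000 + 0.711286 + 1.11728 + 1.54640 + 1.41059 = 9.78556.
⟨E⟩ = Σ Eᵢ gᵢe^(−Eᵢ/kT) / Z = (0·5.00000 + 0.0593·0.711286 + 0.222·1.11728 + 0.236·1.54640 + 0.252·1.41059) / 9.78556 = 0.1033 eV.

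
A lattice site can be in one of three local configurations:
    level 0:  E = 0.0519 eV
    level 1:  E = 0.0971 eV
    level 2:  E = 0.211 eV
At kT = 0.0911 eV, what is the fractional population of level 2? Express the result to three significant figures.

0.0978

Eᵢ/kT = 0.56970, 1.0659, 2.3161.
Z = Σ e^(−Eᵢ/kT) = e^(−0.56970) + e^(−1.0659) + e^(−2.3161) = 0.56570 + 0.34442 + 0.098658 = 1.0088.
P₂ = e^(−E₂/kT) / Z = 0.098658/1.0088 = 0.0978.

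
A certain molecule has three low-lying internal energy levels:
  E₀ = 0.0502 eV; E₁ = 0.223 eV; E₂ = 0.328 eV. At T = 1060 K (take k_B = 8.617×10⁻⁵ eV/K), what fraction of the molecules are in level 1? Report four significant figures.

0.1258

k_BT = 8.617×10⁻⁵ × 1060 K = 0.0913402 eV.
Eᵢ/kT = 0.549594, 2.44142, 3.59097.
Z = Σ e^(−Eᵢ/kT) = e^(−0.549594) + e^(−2.44142) + e^(−3.59097) = 0.577184 + 0.0870372 + 0.0275716 = 0.691793.
P₁ = e^(−E₁/kT) / Z = 0.0870372/0.691793 = 0.1258.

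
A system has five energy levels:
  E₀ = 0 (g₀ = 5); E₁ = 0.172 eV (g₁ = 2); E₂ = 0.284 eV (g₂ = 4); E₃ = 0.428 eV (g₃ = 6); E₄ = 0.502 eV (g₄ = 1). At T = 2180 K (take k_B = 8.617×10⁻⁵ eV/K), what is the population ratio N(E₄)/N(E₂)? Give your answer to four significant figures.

0.07833

k_BT = 8.617×10⁻⁵ × 2180 K = 0.187851 eV.
n₄/n₂ = (g₄/g₂) exp[−(E₄−E₂)/kT] = (1/4) × exp(−(0.218 eV)/(0.187851 eV)) = (1/4) × exp(-1.16049) = 0.07833.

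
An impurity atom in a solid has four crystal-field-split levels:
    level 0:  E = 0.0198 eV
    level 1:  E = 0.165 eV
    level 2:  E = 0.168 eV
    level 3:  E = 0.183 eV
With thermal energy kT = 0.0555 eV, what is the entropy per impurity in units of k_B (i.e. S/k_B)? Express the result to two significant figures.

Eᵢ/kT = 0.3568, 2.973, 3.027, 3.297.
Z = Σ e^(−Eᵢ/kT) = e^(−0.3568) + e^(−2.973) + e^(−3.027) + e^(−3.297) = 0.6999 + 0.05115 + 0.04846 + 0.03699 = 0.8365.
⟨E⟩ = Σ EᵢPᵢ = 0.04448 eV.
S/k_B = ln Z + ⟨E⟩/kT = ln(0.8365) + 0.04448/0.0555 = -0.1785 + 0.8014 = 0.62.

0.62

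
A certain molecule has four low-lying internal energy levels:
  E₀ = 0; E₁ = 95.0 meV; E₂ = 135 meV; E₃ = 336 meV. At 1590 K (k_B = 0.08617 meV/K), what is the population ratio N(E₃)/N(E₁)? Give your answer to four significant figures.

k_BT = 0.08617 × 1590 K = 137.010 meV.
n₃/n₁ = exp[−(E₃−E₁)/kT] = exp(−(241.0 meV)/(137.010 meV)) = exp(-1.75900) = 0.1722.

0.1722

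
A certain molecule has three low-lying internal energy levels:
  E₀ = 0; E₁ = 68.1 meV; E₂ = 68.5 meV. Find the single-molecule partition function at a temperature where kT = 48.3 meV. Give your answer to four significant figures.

Z = 1.486

Eᵢ/kT = 0, 1.40994, 1.41822.
Z = Σ e^(−Eᵢ/kT) = e^(−0) + e^(−1.40994) + e^(−1.41822) = 1.00000 + 0.244158 + 0.242145 = 1.48630.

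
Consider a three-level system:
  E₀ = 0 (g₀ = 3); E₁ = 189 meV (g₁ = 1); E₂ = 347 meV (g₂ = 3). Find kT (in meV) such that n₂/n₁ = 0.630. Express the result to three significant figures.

101 meV

n₂/n₁ = (g₂/g₁) exp[−(E₂−E₁)/kT] = 0.630.
⇒ (E₂−E₁)/kT = ln((3/1)/0.630) = ln(4.7619) = 1.5606.
kT = 158 meV / 1.5606 = 101 meV.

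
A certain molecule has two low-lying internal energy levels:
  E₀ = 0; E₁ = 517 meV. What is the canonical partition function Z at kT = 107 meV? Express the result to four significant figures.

Eᵢ/kT = 0, 4.83178.
Z = Σ e^(−Eᵢ/kT) = e^(−0) + e^(−4.83178) = 1.00000 + 0.00797232 = 1.00797.

Z = 1.008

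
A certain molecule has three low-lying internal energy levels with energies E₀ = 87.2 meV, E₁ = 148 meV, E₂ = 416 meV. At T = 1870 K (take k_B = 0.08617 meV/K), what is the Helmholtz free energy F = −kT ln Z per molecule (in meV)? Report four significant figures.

k_BT = 0.08617 × 1870 K = 161.138 meV.
Eᵢ/kT = 0.541151, 0.918467, 2.58164.
Z = Σ e^(−Eᵢ/kT) = e^(−0.541151) + e^(−0.918467) + e^(−2.58164) = 0.582078 + 0.399130 + 0.0756498 = 1.05686.
F = −kT ln Z = −161.138 × ln(1.05686) = −161.138 × 0.0553022 = -8.911 meV.

-8.911 meV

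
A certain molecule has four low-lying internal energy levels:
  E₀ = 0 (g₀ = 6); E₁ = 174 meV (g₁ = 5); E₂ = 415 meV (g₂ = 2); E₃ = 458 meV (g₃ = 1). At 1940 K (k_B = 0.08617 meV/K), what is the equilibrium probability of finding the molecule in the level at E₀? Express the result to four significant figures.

0.7502

k_BT = 0.08617 × 1940 K = 167.170 meV.
Eᵢ/kT = 0, 1.04086, 2.48250, 2.73973.
Z = Σ gᵢe^(−Eᵢ/kT) = 6·e^(−0) + 5·e^(−1.04086) + 2·e^(−2.48250) + 1·e^(−2.73973) = 6.00000 + 1.76575 + 0.167068 + 0.0645878 = 7.99741.
P₀ = g₀ e^(−E₀/kT) / Z = 6.00000/7.99741 = 0.7502.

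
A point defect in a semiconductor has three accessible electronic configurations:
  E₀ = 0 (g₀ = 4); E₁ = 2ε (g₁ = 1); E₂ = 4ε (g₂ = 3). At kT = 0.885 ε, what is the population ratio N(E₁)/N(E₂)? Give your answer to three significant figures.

3.19

n₁/n₂ = (g₁/g₂) exp[−(E₁−E₂)/kT] = (1/3) × exp(−(-2ε)/(0.885ε)) = (1/3) × exp(2.2599) = 3.19.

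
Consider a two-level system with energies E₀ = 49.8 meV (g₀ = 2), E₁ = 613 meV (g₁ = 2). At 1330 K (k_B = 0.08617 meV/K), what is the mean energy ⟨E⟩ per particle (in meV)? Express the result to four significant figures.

53.90 meV

k_BT = 0.08617 × 1330 K = 114.606 meV.
Eᵢ/kT = 0.434532, 5.34876.
Z = Σ gᵢe^(−Eᵢ/kT) = 2·e^(−0.434532) + 2·e^(−5.34876) = 1.29514 + 0.00950808 = 1.30465.
⟨E⟩ = Σ Eᵢ gᵢe^(−Eᵢ/kT) / Z = (49.8·1.29514 + 613·0.00950808) / 1.30465 = 53.90 meV.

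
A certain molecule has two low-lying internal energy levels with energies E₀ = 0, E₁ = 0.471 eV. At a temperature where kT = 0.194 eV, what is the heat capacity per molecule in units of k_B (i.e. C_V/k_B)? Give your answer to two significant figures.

Eᵢ/kT = 0, 2.428.
Z = Σ e^(−Eᵢ/kT) = e^(−0) + e^(−2.428) = 1.000 + 0.08821 = 1.088.
⟨E⟩ = 0.03819 eV, ⟨E²⟩ = 0.01799 eV².
C_V/k_B = (⟨E²⟩ − ⟨E⟩²)/(kT)² = (0.01799 − 0.001458)/0.03764 = 0.44.

0.44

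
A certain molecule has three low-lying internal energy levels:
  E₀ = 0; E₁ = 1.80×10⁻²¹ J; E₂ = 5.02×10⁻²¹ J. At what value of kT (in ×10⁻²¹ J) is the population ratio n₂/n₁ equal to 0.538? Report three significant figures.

n₂/n₁ = exp[−(E₂−E₁)/kT] = 0.538.
⇒ (E₂−E₁)/kT = ln(1/0.538) = ln(1.8587) = 0.61988.
kT = 3.22 ×10⁻²¹ J / 0.61988 = 5.19 ×10⁻²¹ J.

5.19 ×10⁻²¹ J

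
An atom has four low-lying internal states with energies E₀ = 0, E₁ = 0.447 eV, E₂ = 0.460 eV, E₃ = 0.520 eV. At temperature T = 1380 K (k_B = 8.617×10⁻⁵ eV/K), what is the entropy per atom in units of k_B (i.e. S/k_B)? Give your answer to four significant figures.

0.2668

k_BT = 8.617×10⁻⁵ × 1380 K = 0.118915 eV.
Eᵢ/kT = 0, 3.75899, 3.86831, 4.37287.
Z = Σ e^(−Eᵢ/kT) = e^(−0) + e^(−3.75899) + e^(−3.86831) + e^(−4.37287) = 1.00000 + 0.0233073 + 0.0208936 + 0.0126150 = 1.05682.
⟨E⟩ = Σ EᵢPᵢ = 0.0251596 eV.
S/k_B = ln Z + ⟨E⟩/kT = ln(1.05682) + 0.0251596/0.118915 = 0.0552644 + 0.211576 = 0.2668.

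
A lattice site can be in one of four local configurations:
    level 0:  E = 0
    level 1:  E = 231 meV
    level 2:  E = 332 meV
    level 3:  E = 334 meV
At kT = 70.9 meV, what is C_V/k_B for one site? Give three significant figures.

0.727

Eᵢ/kT = 0, 3.2581, 4.6827, 4.7109.
Z = Σ e^(−Eᵢ/kT) = e^(−0) + e^(−3.2581) + e^(−4.6827) + e^(−4.7109) = 1.0000 + 0.038461 + 0.0092540 + 0.0089967 = 1.0567.
⟨E⟩ = 14.159 meV, ⟨E²⟩ = 3857.3 meV².
C_V/k_B = (⟨E²⟩ − ⟨E⟩²)/(kT)² = (3857.3 − 200.48)/5026.8 = 0.727.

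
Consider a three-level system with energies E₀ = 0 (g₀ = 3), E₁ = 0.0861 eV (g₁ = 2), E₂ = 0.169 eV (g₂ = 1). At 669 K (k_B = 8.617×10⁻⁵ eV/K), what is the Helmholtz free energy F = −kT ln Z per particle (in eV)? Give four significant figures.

-0.07226 eV

k_BT = 8.617×10⁻⁵ × 669 K = 0.0576477 eV.
Eᵢ/kT = 0, 1.49355, 2.93160.
Z = Σ gᵢe^(−Eᵢ/kT) = 3·e^(−0) + 2·e^(−1.49355) + 1·e^(−2.93160) = 3.00000 + 0.449148 + 0.0533117 = 3.50246.
F = −kT ln Z = −0.0576477 × ln(3.50246) = −0.0576477 × 1.25347 = -0.07226 eV.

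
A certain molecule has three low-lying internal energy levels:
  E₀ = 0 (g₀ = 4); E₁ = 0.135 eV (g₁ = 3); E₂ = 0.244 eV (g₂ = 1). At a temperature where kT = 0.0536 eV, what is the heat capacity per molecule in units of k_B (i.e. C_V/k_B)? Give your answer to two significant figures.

Eᵢ/kT = 0, 2.519, 4.552.
Z = Σ gᵢe^(−Eᵢ/kT) = 4·e^(−0) + 3·e^(−2.519) + 1·e^(−4.552) = 4.000 + 0.2416 + 0.01055 = 4.252.
⟨E⟩ = 0.008276 eV, ⟨E²⟩ = 0.001183 eV².
C_V/k_B = (⟨E²⟩ − ⟨E⟩²)/(kT)² = (0.001183 − 0.00006849)/0.002873 = 0.39.

0.39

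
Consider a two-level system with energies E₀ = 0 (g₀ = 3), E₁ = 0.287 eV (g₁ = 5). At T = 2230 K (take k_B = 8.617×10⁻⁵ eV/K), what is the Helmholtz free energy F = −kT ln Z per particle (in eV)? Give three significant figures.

k_BT = 8.617×10⁻⁵ × 2230 K = 0.19216 eV.
Eᵢ/kT = 0, 1.4935.
Z = Σ gᵢe^(−Eᵢ/kT) = 3·e^(−0) + 5·e^(−1.4935) = 3.0000 + 1.1229 = 4.1229.
F = −kT ln Z = −0.19216 × ln(4.1229) = −0.19216 × 1.4166 = -0.272 eV.

-0.272 eV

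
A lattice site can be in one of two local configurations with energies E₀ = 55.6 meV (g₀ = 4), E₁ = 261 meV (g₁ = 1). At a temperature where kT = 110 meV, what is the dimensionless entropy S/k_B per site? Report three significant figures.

Eᵢ/kT = 0.50545, 2.3727.
Z = Σ gᵢe^(−Eᵢ/kT) = 4·e^(−0.50545) + 1·e^(−2.3727) = 2.4129 + 0.093229 = 2.5061.
⟨E⟩ = Σ EᵢPᵢ = 63.242 meV.
S/k_B = ln Z + ⟨E⟩/kT = ln(2.5061) + 63.242/110 = 0.91873 + 0.57493 = 1.49.

1.49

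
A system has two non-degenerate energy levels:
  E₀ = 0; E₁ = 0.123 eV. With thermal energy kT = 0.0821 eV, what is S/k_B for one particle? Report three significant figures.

0.475

Eᵢ/kT = 0, 1.4982.
Z = Σ e^(−Eᵢ/kT) = e^(−0) + e^(−1.4982) = 1.0000 + 0.22353 = 1.2235.
⟨E⟩ = Σ EᵢPᵢ = 0.022472 eV.
S/k_B = ln Z + ⟨E⟩/kT = ln(1.2235) + 0.022472/0.0821 = 0.20172 + 0.27371 = 0.475.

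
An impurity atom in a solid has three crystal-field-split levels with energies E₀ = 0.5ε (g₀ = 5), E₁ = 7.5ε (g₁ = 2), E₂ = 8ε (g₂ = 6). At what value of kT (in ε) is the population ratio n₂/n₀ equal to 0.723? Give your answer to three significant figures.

14.8 ε

n₂/n₀ = (g₂/g₀) exp[−(E₂−E₀)/kT] = 0.723.
⇒ (E₂−E₀)/kT = ln((6/5)/0.723) = ln(1.6598) = 0.50670.
kT = 7.5ε / 0.50670 = 14.8 ε.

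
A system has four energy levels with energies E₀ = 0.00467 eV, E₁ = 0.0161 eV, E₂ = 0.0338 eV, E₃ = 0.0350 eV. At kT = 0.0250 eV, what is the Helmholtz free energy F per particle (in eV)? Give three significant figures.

Eᵢ/kT = 0.18680, 0.64400, 1.3520, 1.4000.
Z = Σ e^(−Eᵢ/kT) = e^(−0.18680) + e^(−0.64400) + e^(−1.3520) + e^(−1.4000) = 0.82961 + 0.52519 + 0.25872 + 0.24660 = 1.8601.
F = −kT ln Z = −0.0250 × ln(1.8601) = −0.0250 × 0.62063 = -0.0155 eV.

-0.0155 eV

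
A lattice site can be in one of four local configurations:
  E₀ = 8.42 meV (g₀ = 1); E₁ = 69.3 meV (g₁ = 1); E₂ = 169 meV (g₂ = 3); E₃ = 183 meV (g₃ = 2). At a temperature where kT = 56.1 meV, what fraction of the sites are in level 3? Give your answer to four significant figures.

Eᵢ/kT = 0.150089, 1.23529, 3.01248, 3.26203.
Z = Σ gᵢe^(−Eᵢ/kT) = 1·e^(−0.150089) + 1·e^(−1.23529) + 3·e^(−3.01248) + 2·e^(−3.26203) = 0.860631 + 0.290750 + 0.147509 + 0.0766211 = 1.37551.
P₃ = g₃ e^(−E₃/kT) / Z = 0.0766211/1.37551 = 0.05570.

0.05570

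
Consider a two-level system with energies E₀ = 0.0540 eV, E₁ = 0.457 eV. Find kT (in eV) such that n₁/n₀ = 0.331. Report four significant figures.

n₁/n₀ = exp[−(E₁−E₀)/kT] = 0.331.
⇒ (E₁−E₀)/kT = ln(1/0.331) = ln(3.02115) = 1.10564.
kT = 0.4030 eV / 1.10564 = 0.3645 eV.

0.3645 eV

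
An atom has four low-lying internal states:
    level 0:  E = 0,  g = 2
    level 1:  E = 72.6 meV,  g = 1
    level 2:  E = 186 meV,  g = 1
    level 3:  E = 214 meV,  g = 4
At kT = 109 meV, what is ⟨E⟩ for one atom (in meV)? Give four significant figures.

Eᵢ/kT = 0, 0.666055, 1.70642, 1.96330.
Z = Σ gᵢe^(−Eᵢ/kT) = 2·e^(−0) + 1·e^(−0.666055) + 1·e^(−1.70642) + 4·e^(−1.96330) = 2.00000 + 0.513731 + 0.181514 + 0.561577 = 3.25682.
⟨E⟩ = Σ Eᵢ gᵢe^(−Eᵢ/kT) / Z = (0·2.00000 + 72.6·0.513731 + 186·0.181514 + 214·0.561577) / 3.25682 = 58.72 meV.

58.72 meV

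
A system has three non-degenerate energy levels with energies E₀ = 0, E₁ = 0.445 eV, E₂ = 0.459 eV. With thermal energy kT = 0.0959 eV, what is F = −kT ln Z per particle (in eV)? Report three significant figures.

Eᵢ/kT = 0, 4.6403, 4.7862.
Z = Σ e^(−Eᵢ/kT) = e^(−0) + e^(−4.6403) + e^(−4.7862) = 1.0000 + 0.0096548 + 0.0083441 = 1.0180.
F = −kT ln Z = −0.0959 × ln(1.0180) = −0.0959 × 0.017840 = -0.00171 eV.

-0.00171 eV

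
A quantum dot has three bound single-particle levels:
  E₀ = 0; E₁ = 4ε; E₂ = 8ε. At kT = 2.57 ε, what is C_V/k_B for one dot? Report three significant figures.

Eᵢ/kT = 0, 1.5564, 3.1128.
Z = Σ e^(−Eᵢ/kT) = e^(−0) + e^(−1.5564) + e^(−3.1128) = 1.0000 + 0.21089 + 0.044476 = 1.2554.
⟨E⟩ = 0.95537 ε, ⟨E²⟩ = 4.9552 ε².
C_V/k_B = (⟨E²⟩ − ⟨E⟩²)/(kT)² = (4.9552 − 0.91273)/6.6049 = 0.612.

0.612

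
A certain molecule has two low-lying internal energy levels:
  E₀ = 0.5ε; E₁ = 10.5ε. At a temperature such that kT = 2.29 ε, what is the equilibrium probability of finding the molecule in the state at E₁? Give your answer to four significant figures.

0.01253

Eᵢ/kT = 0.218341, 4.58515.
Z = Σ e^(−Eᵢ/kT) = e^(−0.218341) + e^(−4.58515) = 0.803851 + 0.0102022 = 0.814053.
P₁ = e^(−E₁/kT) / Z = 0.0102022/0.814053 = 0.01253.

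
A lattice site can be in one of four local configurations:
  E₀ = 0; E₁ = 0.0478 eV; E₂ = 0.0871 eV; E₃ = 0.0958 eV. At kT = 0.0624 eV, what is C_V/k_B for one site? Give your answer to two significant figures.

Eᵢ/kT = 0, 0.7660, 1.396, 1.535.
Z = Σ e^(−Eᵢ/kT) = e^(−0) + e^(−0.7660) + e^(−1.396) + e^(−1.535) = 1.000 + 0.4649 + 0.2476 + 0.2155 = 1.928.
⟨E⟩ = 0.03342 eV, ⟨E²⟩ = 0.002551 eV².
C_V/k_B = (⟨E²⟩ − ⟨E⟩²)/(kT)² = (0.002551 − 0.001117)/0.003894 = 0.37.

0.37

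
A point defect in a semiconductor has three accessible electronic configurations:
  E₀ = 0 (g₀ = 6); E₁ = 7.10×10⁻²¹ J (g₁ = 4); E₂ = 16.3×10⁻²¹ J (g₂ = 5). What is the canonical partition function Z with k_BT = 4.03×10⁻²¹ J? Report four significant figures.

Z = 6.775

Eᵢ/kT = 0, 1.76179, 4.04467.
Z = Σ gᵢe^(−Eᵢ/kT) = 6·e^(−0) + 4·e^(−1.76179) + 5·e^(−4.04467) = 6.00000 + 0.686949 + 0.0875774 = 6.77453.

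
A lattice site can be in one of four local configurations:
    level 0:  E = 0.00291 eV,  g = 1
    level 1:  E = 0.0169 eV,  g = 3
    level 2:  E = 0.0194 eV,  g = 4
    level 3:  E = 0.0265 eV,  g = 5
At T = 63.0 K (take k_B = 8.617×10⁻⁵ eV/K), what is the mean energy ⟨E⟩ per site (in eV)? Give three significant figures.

k_BT = 8.617×10⁻⁵ × 63.0 K = 0.0054287 eV.
Eᵢ/kT = 0.53604, 3.1131, 3.5736, 4.8815.
Z = Σ gᵢe^(−Eᵢ/kT) = 1·e^(−0.53604) + 3·e^(−3.1131) + 4·e^(−3.5736) + 5·e^(−4.8815) = 0.58506 + 0.13339 + 0.11222 + 0.037928 = 0.86860.
⟨E⟩ = Σ Eᵢ gᵢe^(−Eᵢ/kT) / Z = (0.00291·0.58506 + 0.0169·0.13339 + 0.0194·0.11222 + 0.0265·0.037928) / 0.86860 = 0.00822 eV.

0.00822 eV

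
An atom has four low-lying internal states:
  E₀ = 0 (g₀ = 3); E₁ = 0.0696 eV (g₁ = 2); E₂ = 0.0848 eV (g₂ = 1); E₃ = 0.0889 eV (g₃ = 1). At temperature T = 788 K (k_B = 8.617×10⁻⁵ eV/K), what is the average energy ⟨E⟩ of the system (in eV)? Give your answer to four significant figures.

k_BT = 8.617×10⁻⁵ × 788 K = 0.0679020 eV.
Eᵢ/kT = 0, 1.02501, 1.24886, 1.30924.
Z = Σ gᵢe^(−Eᵢ/kT) = 3·e^(−0) + 2·e^(−1.02501) + 1·e^(−1.24886) + 1·e^(−1.30924) = 3.00000 + 0.717586 + 0.286832 + 0.270025 = 4.27444.
⟨E⟩ = Σ Eᵢ gᵢe^(−Eᵢ/kT) / Z = (0·3.00000 + 0.0696·0.717586 + 0.0848·0.286832 + 0.0889·0.270025) / 4.27444 = 0.02299 eV.

0.02299 eV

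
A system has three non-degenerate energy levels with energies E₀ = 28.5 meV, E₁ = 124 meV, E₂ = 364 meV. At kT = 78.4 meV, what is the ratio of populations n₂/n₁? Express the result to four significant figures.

n₂/n₁ = exp[−(E₂−E₁)/kT] = exp(−(240 meV)/(78.4 meV)) = exp(-3.06122) = 0.04683.

0.04683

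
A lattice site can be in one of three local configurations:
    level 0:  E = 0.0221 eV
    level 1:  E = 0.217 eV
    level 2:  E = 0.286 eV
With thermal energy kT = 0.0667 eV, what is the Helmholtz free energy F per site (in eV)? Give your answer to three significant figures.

0.0174 eV

Eᵢ/kT = 0.33133, 3.2534, 4.2879.
Z = Σ e^(−Eᵢ/kT) = e^(−0.33133) + e^(−3.2534) + e^(−4.2879) = 0.71797 + 0.038643 + 0.013734 = 0.77035.
F = −kT ln Z = −0.0667 × ln(0.77035) = −0.0667 × -0.26091 = 0.0174 eV.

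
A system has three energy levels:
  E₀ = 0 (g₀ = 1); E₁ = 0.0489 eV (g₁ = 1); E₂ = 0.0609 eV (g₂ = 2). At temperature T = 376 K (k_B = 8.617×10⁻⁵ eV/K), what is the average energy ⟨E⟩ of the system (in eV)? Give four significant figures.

0.01926 eV

k_BT = 8.617×10⁻⁵ × 376 K = 0.0323999 eV.
Eᵢ/kT = 0, 1.50926, 1.87964.
Z = Σ gᵢe^(−Eᵢ/kT) = 1·e^(−0) + 1·e^(−1.50926) + 2·e^(−1.87964) = 1.00000 + 0.221074 + 0.305290 = 1.52636.
⟨E⟩ = Σ Eᵢ gᵢe^(−Eᵢ/kT) / Z = (0·1.00000 + 0.0489·0.221074 + 0.0609·0.305290) / 1.52636 = 0.01926 eV.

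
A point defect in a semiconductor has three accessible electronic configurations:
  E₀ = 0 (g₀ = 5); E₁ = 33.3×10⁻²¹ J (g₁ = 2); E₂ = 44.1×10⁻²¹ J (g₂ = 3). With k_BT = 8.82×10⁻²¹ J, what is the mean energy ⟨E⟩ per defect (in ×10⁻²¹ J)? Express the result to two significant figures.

Eᵢ/kT = 0, 3.776, 5.000.
Z = Σ gᵢe^(−Eᵢ/kT) = 5·e^(−0) + 2·e^(−3.776) + 3·e^(−5.000) = 5.000 + 0.04583 + 0.02021 = 5.066.
⟨E⟩ = Σ Eᵢ gᵢe^(−Eᵢ/kT) / Z = (0·5.000 + 33.3·0.04583 + 44.1·0.02021) / 5.066 = 0.48 ×10⁻²¹ J.

0.48 ×10⁻²¹ J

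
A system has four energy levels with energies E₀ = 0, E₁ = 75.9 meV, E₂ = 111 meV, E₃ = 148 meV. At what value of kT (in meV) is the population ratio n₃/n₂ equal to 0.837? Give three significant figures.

n₃/n₂ = exp[−(E₃−E₂)/kT] = 0.837.
⇒ (E₃−E₂)/kT = ln(1/0.837) = ln(1.1947) = 0.17790.
kT = 37 meV / 0.17790 = 208 meV.

208 meV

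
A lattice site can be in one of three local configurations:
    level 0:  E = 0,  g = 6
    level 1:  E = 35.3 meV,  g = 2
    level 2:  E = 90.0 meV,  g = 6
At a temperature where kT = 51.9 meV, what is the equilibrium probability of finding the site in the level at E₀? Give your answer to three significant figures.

Eᵢ/kT = 0, 0.68015, 1.7341.
Z = Σ gᵢe^(−Eᵢ/kT) = 6·e^(−0) + 2·e^(−0.68015) + 6·e^(−1.7341) = 6.0000 + 1.0131 + 1.0594 = 8.0725.
P₀ = g₀ e^(−E₀/kT) / Z = 6.0000/8.0725 = 0.743.

0.743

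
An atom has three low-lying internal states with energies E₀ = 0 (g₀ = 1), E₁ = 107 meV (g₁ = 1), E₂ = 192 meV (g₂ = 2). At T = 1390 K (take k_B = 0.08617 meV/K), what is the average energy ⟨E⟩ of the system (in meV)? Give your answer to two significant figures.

k_BT = 0.08617 × 1390 K = 119.8 meV.
Eᵢ/kT = 0, 0.8932, 1.603.
Z = Σ gᵢe^(−Eᵢ/kT) = 1·e^(−0) + 1·e^(−0.8932) + 2·e^(−1.603) = 1.000 + 0.4093 + 0.4026 = 1.812.
⟨E⟩ = Σ Eᵢ gᵢe^(−Eᵢ/kT) / Z = (0·1.000 + 107·0.4093 + 192·0.4026) / 1.812 = 67 meV.

67 meV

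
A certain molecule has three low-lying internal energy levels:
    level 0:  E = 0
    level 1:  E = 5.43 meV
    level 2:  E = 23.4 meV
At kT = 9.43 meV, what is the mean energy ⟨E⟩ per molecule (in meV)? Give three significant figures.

3.04 meV

Eᵢ/kT = 0, 0.57582, 2.4814.
Z = Σ e^(−Eᵢ/kT) = e^(−0) + e^(−0.57582) + e^(−2.4814) = 1.0000 + 0.56224 + 0.083626 = 1.6459.
⟨E⟩ = Σ Eᵢ e^(−Eᵢ/kT) / Z = (0·1.0000 + 5.43·0.56224 + 23.4·0.083626) / 1.6459 = 3.04 meV.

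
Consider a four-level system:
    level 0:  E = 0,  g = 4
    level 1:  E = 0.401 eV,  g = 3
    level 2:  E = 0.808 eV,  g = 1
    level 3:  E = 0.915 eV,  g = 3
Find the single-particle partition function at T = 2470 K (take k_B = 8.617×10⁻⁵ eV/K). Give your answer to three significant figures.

k_BT = 8.617×10⁻⁵ × 2470 K = 0.21284 eV.
Eᵢ/kT = 0, 1.8840, 3.7963, 4.2990.
Z = Σ gᵢe^(−Eᵢ/kT) = 4·e^(−0) + 3·e^(−1.8840) + 1·e^(−3.7963) + 3·e^(−4.2990) = 4.0000 + 0.45594 + 0.022454 + 0.040746 = 4.5191.

Z = 4.52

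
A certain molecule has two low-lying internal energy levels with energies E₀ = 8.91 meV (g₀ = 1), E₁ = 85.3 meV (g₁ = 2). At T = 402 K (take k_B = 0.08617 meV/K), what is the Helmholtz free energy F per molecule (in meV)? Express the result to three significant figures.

k_BT = 0.08617 × 402 K = 34.640 meV.
Eᵢ/kT = 0.25722, 2.4625.
Z = Σ gᵢe^(−Eᵢ/kT) = 1·e^(−0.25722) + 2·e^(−2.4625) = 0.77320 + 0.17044 = 0.94364.
F = −kT ln Z = −34.640 × ln(0.94364) = −34.640 × -0.058011 = 2.01 meV.

2.01 meV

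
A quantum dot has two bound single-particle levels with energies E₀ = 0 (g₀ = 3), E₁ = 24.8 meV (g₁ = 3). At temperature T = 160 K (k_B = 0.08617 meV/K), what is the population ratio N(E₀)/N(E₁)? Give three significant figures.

k_BT = 0.08617 × 160 K = 13.787 meV.
n₀/n₁ = (g₀/g₁) exp[−(E₀−E₁)/kT] = (3/3) × exp(−(-24.8 meV)/(13.787 meV)) = (3/3) × exp(1.7988) = 6.04.

6.04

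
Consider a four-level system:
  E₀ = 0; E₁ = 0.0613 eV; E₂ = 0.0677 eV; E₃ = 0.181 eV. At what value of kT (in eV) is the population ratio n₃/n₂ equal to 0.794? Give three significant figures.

n₃/n₂ = exp[−(E₃−E₂)/kT] = 0.794.
⇒ (E₃−E₂)/kT = ln(1/0.794) = ln(1.2594) = 0.23064.
kT = 0.1133 eV / 0.23064 = 0.491 eV.

0.491 eV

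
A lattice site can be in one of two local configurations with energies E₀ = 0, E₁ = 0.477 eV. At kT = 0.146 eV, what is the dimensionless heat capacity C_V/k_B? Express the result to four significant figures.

Eᵢ/kT = 0, 3.26712.
Z = Σ e^(−Eᵢ/kT) = e^(−0) + e^(−3.26712) = 1.00000 + 0.0381160 = 1.03812.
⟨E⟩ = 0.0175137 eV, ⟨E²⟩ = 0.00835404 eV².
C_V/k_B = (⟨E²⟩ − ⟨E⟩²)/(kT)² = (0.00835404 − 0.000306730)/0.0213160 = 0.3775.

0.3775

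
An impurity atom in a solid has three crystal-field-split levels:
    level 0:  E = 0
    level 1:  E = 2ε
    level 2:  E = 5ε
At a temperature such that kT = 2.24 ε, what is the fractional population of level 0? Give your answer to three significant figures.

0.659

Eᵢ/kT = 0, 0.89286, 2.2321.
Z = Σ e^(−Eᵢ/kT) = e^(−0) + e^(−0.89286) + e^(−2.2321) = 1.0000 + 0.40948 + 0.10730 = 1.5168.
P₀ = e^(−E₀/kT) / Z = 1.0000/1.5168 = 0.659.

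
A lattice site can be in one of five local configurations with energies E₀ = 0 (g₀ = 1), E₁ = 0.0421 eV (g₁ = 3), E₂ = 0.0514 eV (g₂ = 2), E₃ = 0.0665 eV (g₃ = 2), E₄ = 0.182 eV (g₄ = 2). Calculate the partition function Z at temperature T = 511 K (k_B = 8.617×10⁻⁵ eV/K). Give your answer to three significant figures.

Z = 3.25

k_BT = 8.617×10⁻⁵ × 511 K = 0.044033 eV.
Eᵢ/kT = 0, 0.95610, 1.1673, 1.5102, 4.1333.
Z = Σ gᵢe^(−Eᵢ/kT) = 1·e^(−0) + 3·e^(−0.95610) + 2·e^(−1.1673) + 2·e^(−1.5102) + 2·e^(−4.1333) = 1.0000 + 1.1532 + 0.62241 + 0.44173 + 0.032060 = 3.2494.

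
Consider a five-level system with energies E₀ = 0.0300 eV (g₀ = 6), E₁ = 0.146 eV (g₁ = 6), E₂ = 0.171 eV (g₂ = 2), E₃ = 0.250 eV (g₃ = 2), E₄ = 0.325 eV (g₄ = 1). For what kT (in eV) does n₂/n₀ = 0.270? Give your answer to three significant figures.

n₂/n₀ = (g₂/g₀) exp[−(E₂−E₀)/kT] = 0.270.
⇒ (E₂−E₀)/kT = ln((2/6)/0.270) = ln(1.2346) = 0.21075.
kT = 0.1410 eV / 0.21075 = 0.669 eV.

0.669 eV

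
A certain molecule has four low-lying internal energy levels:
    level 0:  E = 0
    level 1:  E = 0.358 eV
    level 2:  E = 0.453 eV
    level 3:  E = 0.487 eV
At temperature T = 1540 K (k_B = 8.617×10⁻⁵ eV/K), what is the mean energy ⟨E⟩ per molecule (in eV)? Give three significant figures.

0.0457 eV

k_BT = 8.617×10⁻⁵ × 1540 K = 0.13270 eV.
Eᵢ/kT = 0, 2.6978, 3.4137, 3.6699.
Z = Σ e^(−Eᵢ/kT) = e^(−0) + e^(−2.6978) + e^(−3.4137) + e^(−3.6699) = 1.0000 + 0.067354 + 0.032919 + 0.025479 = 1.1258.
⟨E⟩ = Σ Eᵢ e^(−Eᵢ/kT) / Z = (0·1.0000 + 0.358·0.067354 + 0.453·0.032919 + 0.487·0.025479) / 1.1258 = 0.0457 eV.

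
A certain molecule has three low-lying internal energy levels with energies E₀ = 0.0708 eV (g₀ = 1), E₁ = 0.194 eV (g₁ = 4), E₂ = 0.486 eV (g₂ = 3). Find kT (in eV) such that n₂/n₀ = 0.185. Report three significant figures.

0.149 eV

n₂/n₀ = (g₂/g₀) exp[−(E₂−E₀)/kT] = 0.185.
⇒ (E₂−E₀)/kT = ln((3/1)/0.185) = ln(16.216) = 2.7860.
kT = 0.4152 eV / 2.7860 = 0.149 eV.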